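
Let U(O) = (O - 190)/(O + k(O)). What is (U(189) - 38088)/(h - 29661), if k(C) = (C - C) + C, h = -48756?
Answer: 14397265/29641626 ≈ 0.48571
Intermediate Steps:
k(C) = C (k(C) = 0 + C = C)
U(O) = (-190 + O)/(2*O) (U(O) = (O - 190)/(O + O) = (-190 + O)/((2*O)) = (-190 + O)*(1/(2*O)) = (-190 + O)/(2*O))
(U(189) - 38088)/(h - 29661) = ((½)*(-190 + 189)/189 - 38088)/(-48756 - 29661) = ((½)*(1/189)*(-1) - 38088)/(-78417) = (-1/378 - 38088)*(-1/78417) = -14397265/378*(-1/78417) = 14397265/29641626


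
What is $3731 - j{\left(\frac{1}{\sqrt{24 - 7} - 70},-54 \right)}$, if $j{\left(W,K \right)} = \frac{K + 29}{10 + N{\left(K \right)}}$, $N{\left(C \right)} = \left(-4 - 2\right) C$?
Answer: $\frac{1246179}{334} \approx 3731.1$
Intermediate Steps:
$N{\left(C \right)} = - 6 C$
$j{\left(W,K \right)} = \frac{29 + K}{10 - 6 K}$ ($j{\left(W,K \right)} = \frac{K + 29}{10 - 6 K} = \frac{29 + K}{10 - 6 K}$)
$3731 - j{\left(\frac{1}{\sqrt{24 - 7} - 70},-54 \right)} = 3731 - \frac{-29 - -54}{2 \left(-5 + 3 \left(-54\right)\right)} = 3731 - \frac{-29 + 54}{2 \left(-5 - 162\right)} = 3731 - \frac{1}{2} \frac{1}{-167} \cdot 25 = 3731 - \frac{1}{2} \left(- \frac{1}{167}\right) 25 = 3731 - - \frac{25}{334} = 3731 + \frac{25}{334} = \frac{1246179}{334}$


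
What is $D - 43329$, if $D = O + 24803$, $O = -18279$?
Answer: $-36805$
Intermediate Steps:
$D = 6524$ ($D = -18279 + 24803 = 6524$)
$D - 43329 = 6524 - 43329 = -36805$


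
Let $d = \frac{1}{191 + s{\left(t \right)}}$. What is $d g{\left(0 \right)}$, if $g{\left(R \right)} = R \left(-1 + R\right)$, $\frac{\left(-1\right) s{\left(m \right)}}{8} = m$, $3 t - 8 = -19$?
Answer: $0$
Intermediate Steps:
$t = - \frac{11}{3}$ ($t = \frac{8}{3} + \frac{1}{3} \left(-19\right) = \frac{8}{3} - \frac{19}{3} = - \frac{11}{3} \approx -3.6667$)
$s{\left(m \right)} = - 8 m$
$d = \frac{3}{661}$ ($d = \frac{1}{191 - - \frac{88}{3}} = \frac{1}{191 + \frac{88}{3}} = \frac{1}{\frac{661}{3}} = \frac{3}{661} \approx 0.0045386$)
$d g{\left(0 \right)} = \frac{3 \cdot 0 \left(-1 + 0\right)}{661} = \frac{3 \cdot 0 \left(-1\right)}{661} = \frac{3}{661} \cdot 0 = 0$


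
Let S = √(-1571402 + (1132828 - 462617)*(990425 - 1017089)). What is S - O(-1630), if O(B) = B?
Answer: 1630 + I*√17872077506 ≈ 1630.0 + 1.3369e+5*I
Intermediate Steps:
S = I*√17872077506 (S = √(-1571402 + 670211*(-26664)) = √(-1571402 - 17870506104) = √(-17872077506) = I*√17872077506 ≈ 1.3369e+5*I)
S - O(-1630) = I*√17872077506 - 1*(-1630) = I*√17872077506 + 1630 = 1630 + I*√17872077506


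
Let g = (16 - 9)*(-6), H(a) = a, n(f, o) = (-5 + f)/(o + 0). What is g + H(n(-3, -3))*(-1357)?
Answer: -10982/3 ≈ -3660.7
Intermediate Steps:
n(f, o) = (-5 + f)/o
g = -42 (g = 7*(-6) = -42)
g + H(n(-3, -3))*(-1357) = -42 + ((-5 - 3)/(-3))*(-1357) = -42 - 1/3*(-8)*(-1357) = -42 + (8/3)*(-1357) = -42 - 10856/3 = -10982/3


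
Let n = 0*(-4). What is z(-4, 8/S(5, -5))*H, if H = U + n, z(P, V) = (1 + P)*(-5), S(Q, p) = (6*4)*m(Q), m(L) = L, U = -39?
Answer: -585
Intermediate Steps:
n = 0
S(Q, p) = 24*Q (S(Q, p) = (6*4)*Q = 24*Q)
z(P, V) = -5 - 5*P
H = -39 (H = -39 + 0 = -39)
z(-4, 8/S(5, -5))*H = (-5 - 5*(-4))*(-39) = (-5 + 20)*(-39) = 15*(-39) = -585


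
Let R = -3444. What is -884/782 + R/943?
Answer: -110/23 ≈ -4.7826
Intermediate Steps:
-884/782 + R/943 = -884/782 - 3444/943 = -884*1/782 - 3444*1/943 = -26/23 - 84/23 = -110/23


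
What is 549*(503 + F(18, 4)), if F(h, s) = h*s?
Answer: 315675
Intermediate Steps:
549*(503 + F(18, 4)) = 549*(503 + 18*4) = 549*(503 + 72) = 549*575 = 315675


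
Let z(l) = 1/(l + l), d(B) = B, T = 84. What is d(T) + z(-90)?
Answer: 15119/180 ≈ 83.994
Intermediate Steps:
z(l) = 1/(2*l)
d(T) + z(-90) = 84 + (1/2)/(-90) = 84 + (1/2)*(-1/90) = 84 - 1/180 = 15119/180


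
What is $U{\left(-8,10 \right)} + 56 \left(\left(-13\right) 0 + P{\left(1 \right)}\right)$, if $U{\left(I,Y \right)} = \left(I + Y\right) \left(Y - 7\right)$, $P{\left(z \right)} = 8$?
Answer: $454$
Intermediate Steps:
$U{\left(I,Y \right)} = \left(-7 + Y\right) \left(I + Y\right)$ ($U{\left(I,Y \right)} = \left(I + Y\right) \left(-7 + Y\right) = \left(-7 + Y\right) \left(I + Y\right)$)
$U{\left(-8,10 \right)} + 56 \left(\left(-13\right) 0 + P{\left(1 \right)}\right) = \left(10^{2} - -56 - 70 - 80\right) + 56 \left(\left(-13\right) 0 + 8\right) = \left(100 + 56 - 70 - 80\right) + 56 \left(0 + 8\right) = 6 + 56 \cdot 8 = 6 + 448 = 454$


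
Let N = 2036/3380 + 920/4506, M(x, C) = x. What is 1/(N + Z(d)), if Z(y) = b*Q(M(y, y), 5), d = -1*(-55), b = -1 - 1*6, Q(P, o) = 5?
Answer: -1903785/65096998 ≈ -0.029245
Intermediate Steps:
b = -7 (b = -1 - 6 = -7)
N = 1535477/1903785 (N = 2036*(1/3380) + 920*(1/4506) = 509/845 + 460/2253 = 1535477/1903785 ≈ 0.80654)
d = 55
Z(y) = -35 (Z(y) = -7*5 = -35)
1/(N + Z(d)) = 1/(1535477/1903785 - 35) = 1/(-65096998/1903785) = -1903785/65096998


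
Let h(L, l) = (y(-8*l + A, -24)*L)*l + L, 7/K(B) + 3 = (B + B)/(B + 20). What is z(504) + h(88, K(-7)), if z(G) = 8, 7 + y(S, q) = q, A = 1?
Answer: 253336/53 ≈ 4779.9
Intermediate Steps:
y(S, q) = -7 + q
K(B) = 7/(-3 + 2*B/(20 + B)) (K(B) = 7/(-3 + (B + B)/(B + 20)) = 7/(-3 + (2*B)/(20 + B)) = 7/(-3 + 2*B/(20 + B)))
h(L, l) = L - 31*L*l (h(L, l) = ((-7 - 24)*L)*l + L = (-31*L)*l + L = -31*L*l + L = L - 31*L*l)
z(504) + h(88, K(-7)) = 8 + 88*(1 - 217*(-20 - 1*(-7))/(60 - 7)) = 8 + 88*(1 - 217*(-20 + 7)/53) = 8 + 88*(1 - 217*(-13)/53) = 8 + 88*(1 - 31*(-91/53)) = 8 + 88*(1 + 2821/53) = 8 + 88*(2874/53) = 8 + 252912/53 = 253336/53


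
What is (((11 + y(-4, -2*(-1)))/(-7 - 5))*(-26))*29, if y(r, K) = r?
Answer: 2639/6 ≈ 439.83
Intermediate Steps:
(((11 + y(-4, -2*(-1)))/(-7 - 5))*(-26))*29 = (((11 - 4)/(-7 - 5))*(-26))*29 = ((7/(-12))*(-26))*29 = ((7*(-1/12))*(-26))*29 = -7/12*(-26)*29 = (91/6)*29 = 2639/6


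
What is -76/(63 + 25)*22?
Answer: -19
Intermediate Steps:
-76/(63 + 25)*22 = -76/88*22 = -76*1/88*22 = -19/22*22 = -19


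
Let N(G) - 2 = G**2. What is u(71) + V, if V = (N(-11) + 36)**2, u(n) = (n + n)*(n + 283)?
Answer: 75549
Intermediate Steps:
u(n) = 2*n*(283 + n) (u(n) = (2*n)*(283 + n) = 2*n*(283 + n))
N(G) = 2 + G**2
V = 25281 (V = ((2 + (-11)**2) + 36)**2 = ((2 + 121) + 36)**2 = (123 + 36)**2 = 159**2 = 25281)
u(71) + V = 2*71*(283 + 71) + 25281 = 2*71*354 + 25281 = 50268 + 25281 = 75549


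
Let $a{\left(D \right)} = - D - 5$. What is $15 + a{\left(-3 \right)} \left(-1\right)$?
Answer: $17$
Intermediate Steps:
$a{\left(D \right)} = -5 - D$
$15 + a{\left(-3 \right)} \left(-1\right) = 15 + \left(-5 - -3\right) \left(-1\right) = 15 + \left(-5 + 3\right) \left(-1\right) = 15 - -2 = 15 + 2 = 17$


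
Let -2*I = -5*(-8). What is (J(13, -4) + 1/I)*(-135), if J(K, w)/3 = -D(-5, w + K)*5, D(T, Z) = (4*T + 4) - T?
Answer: -89073/4 ≈ -22268.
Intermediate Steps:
D(T, Z) = 4 + 3*T (D(T, Z) = (4 + 4*T) - T = 4 + 3*T)
I = -20 (I = -(-5)*(-8)/2 = -½*40 = -20)
J(K, w) = 165 (J(K, w) = 3*(-(4 + 3*(-5))*5) = 3*(-(4 - 15)*5) = 3*(-(-11)*5) = 3*(-1*(-55)) = 3*55 = 165)
(J(13, -4) + 1/I)*(-135) = (165 + 1/(-20))*(-135) = (165 - 1/20)*(-135) = (3299/20)*(-135) = -89073/4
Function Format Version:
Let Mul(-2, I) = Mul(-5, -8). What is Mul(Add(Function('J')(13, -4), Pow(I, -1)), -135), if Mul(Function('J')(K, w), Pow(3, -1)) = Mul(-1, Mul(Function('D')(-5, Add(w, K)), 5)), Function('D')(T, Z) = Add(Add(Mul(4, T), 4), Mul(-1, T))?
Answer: Rational(-89073, 4) ≈ -22268.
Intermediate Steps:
Function('D')(T, Z) = Add(4, Mul(3, T)) (Function('D')(T, Z) = Add(Add(4, Mul(4, T)), Mul(-1, T)) = Add(4, Mul(3, T)))
I = -20 (I = Mul(Rational(-1, 2), Mul(-5, -8)) = Mul(Rational(-1, 2), 40) = -20)
Function('J')(K, w) = 165 (Function('J')(K, w) = Mul(3, Mul(-1, Mul(Add(4, Mul(3, -5)), 5))) = Mul(3, Mul(-1, Mul(Add(4, -15), 5))) = Mul(3, Mul(-1, Mul(-11, 5))) = Mul(3, Mul(-1, -55)) = Mul(3, 55) = 165)
Mul(Add(Function('J')(13, -4), Pow(I, -1)), -135) = Mul(Add(165, Pow(-20, -1)), -135) = Mul(Add(165, Rational(-1, 20)), -135) = Mul(Rational(3299, 20), -135) = Rational(-89073, 4)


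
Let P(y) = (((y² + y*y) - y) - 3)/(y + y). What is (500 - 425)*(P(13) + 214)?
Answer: 220725/13 ≈ 16979.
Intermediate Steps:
P(y) = (-3 - y + 2*y²)/(2*y) (P(y) = (((y² + y²) - y) - 3)/((2*y)) = ((2*y² - y) - 3)*(1/(2*y)) = ((-y + 2*y²) - 3)*(1/(2*y)) = (-3 - y + 2*y²)*(1/(2*y)) = (-3 - y + 2*y²)/(2*y))
(500 - 425)*(P(13) + 214) = (500 - 425)*((-½ + 13 - 3/2/13) + 214) = 75*((-½ + 13 - 3/2*1/13) + 214) = 75*((-½ + 13 - 3/26) + 214) = 75*(161/13 + 214) = 75*(2943/13) = 220725/13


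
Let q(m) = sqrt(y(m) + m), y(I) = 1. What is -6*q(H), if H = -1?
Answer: 0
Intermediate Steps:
q(m) = sqrt(1 + m)
-6*q(H) = -6*sqrt(1 - 1) = -6*sqrt(0) = -6*0 = 0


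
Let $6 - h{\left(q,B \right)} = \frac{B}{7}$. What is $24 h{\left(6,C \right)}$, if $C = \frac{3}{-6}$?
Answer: $\frac{1020}{7} \approx 145.71$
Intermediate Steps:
$C = - \frac{1}{2}$ ($C = 3 \left(- \frac{1}{6}\right) = - \frac{1}{2} \approx -0.5$)
$h{\left(q,B \right)} = 6 - \frac{B}{7}$
$24 h{\left(6,C \right)} = 24 \left(6 - - \frac{1}{14}\right) = 24 \left(6 + \frac{1}{14}\right) = 24 \cdot \frac{85}{14} = \frac{1020}{7}$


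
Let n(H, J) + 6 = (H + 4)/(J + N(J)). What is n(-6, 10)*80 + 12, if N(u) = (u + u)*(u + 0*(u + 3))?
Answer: -9844/21 ≈ -468.76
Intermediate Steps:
N(u) = 2*u**2 (N(u) = (2*u)*(u + 0*(3 + u)) = (2*u)*(u + 0) = (2*u)*u = 2*u**2)
n(H, J) = -6 + (4 + H)/(J + 2*J**2) (n(H, J) = -6 + (H + 4)/(J + 2*J**2) = -6 + (4 + H)/(J + 2*J**2))
n(-6, 10)*80 + 12 = ((4 - 6 - 12*10**2 - 6*10)/(10*(1 + 2*10)))*80 + 12 = ((4 - 6 - 12*100 - 60)/(10*(1 + 20)))*80 + 12 = ((1/10)*(4 - 6 - 1200 - 60)/21)*80 + 12 = ((1/10)*(1/21)*(-1262))*80 + 12 = -631/105*80 + 12 = -10096/21 + 12 = -9844/21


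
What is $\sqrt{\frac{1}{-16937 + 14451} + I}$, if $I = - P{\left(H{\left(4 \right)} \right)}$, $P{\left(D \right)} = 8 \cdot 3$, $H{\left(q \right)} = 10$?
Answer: $\frac{i \sqrt{148327190}}{2486} \approx 4.899 i$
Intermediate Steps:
$P{\left(D \right)} = 24$
$I = -24$ ($I = \left(-1\right) 24 = -24$)
$\sqrt{\frac{1}{-16937 + 14451} + I} = \sqrt{\frac{1}{-16937 + 14451} - 24} = \sqrt{\frac{1}{-2486} - 24} = \sqrt{- \frac{1}{2486} - 24} = \sqrt{- \frac{59665}{2486}} = \frac{i \sqrt{148327190}}{2486}$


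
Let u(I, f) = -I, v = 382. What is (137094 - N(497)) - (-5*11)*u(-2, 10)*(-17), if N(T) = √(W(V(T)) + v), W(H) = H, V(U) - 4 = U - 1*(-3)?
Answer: 135224 - √886 ≈ 1.3519e+5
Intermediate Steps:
V(U) = 7 + U (V(U) = 4 + (U - 1*(-3)) = 4 + (U + 3) = 4 + (3 + U) = 7 + U)
N(T) = √(389 + T) (N(T) = √((7 + T) + 382) = √(389 + T))
(137094 - N(497)) - (-5*11)*u(-2, 10)*(-17) = (137094 - √(389 + 497)) - (-5*11)*(-1*(-2))*(-17) = (137094 - √886) - (-55*2)*(-17) = (137094 - √886) - (-110)*(-17) = (137094 - √886) - 1*1870 = (137094 - √886) - 1870 = 135224 - √886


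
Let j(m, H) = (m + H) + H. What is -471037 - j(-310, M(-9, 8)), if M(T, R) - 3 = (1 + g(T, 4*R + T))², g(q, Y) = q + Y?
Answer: -471183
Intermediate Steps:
g(q, Y) = Y + q
M(T, R) = 3 + (1 + 2*T + 4*R)² (M(T, R) = 3 + (1 + ((4*R + T) + T))² = 3 + (1 + ((T + 4*R) + T))² = 3 + (1 + (2*T + 4*R))² = 3 + (1 + 2*T + 4*R)²)
j(m, H) = m + 2*H (j(m, H) = (H + m) + H = m + 2*H)
-471037 - j(-310, M(-9, 8)) = -471037 - (-310 + 2*(3 + (1 + 2*(-9) + 4*8)²)) = -471037 - (-310 + 2*(3 + (1 - 18 + 32)²)) = -471037 - (-310 + 2*(3 + 15²)) = -471037 - (-310 + 2*(3 + 225)) = -471037 - (-310 + 2*228) = -471037 - (-310 + 456) = -471037 - 1*146 = -471037 - 146 = -471183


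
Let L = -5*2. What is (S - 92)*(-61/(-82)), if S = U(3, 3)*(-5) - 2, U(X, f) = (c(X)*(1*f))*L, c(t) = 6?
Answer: 24583/41 ≈ 599.58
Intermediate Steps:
L = -10
U(X, f) = -60*f (U(X, f) = (6*(1*f))*(-10) = (6*f)*(-10) = -60*f)
S = 898 (S = -60*3*(-5) - 2 = -180*(-5) - 2 = 900 - 2 = 898)
(S - 92)*(-61/(-82)) = (898 - 92)*(-61/(-82)) = 806*(-61*(-1/82)) = 806*(61/82) = 24583/41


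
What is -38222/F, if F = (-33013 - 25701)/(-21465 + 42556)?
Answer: 403070101/29357 ≈ 13730.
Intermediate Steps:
F = -58714/21091 ≈ -2.7838
-38222/F = -38222/(-58714/21091) = -38222*(-21091/58714) = 403070101/29357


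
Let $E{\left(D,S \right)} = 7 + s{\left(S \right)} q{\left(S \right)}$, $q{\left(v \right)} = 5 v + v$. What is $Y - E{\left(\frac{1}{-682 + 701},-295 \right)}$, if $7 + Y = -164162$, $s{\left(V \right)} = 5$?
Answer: $-155326$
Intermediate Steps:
$q{\left(v \right)} = 6 v$
$E{\left(D,S \right)} = 7 + 30 S$ ($E{\left(D,S \right)} = 7 + 5 \cdot 6 S = 7 + 30 S$)
$Y = -164169$ ($Y = -7 - 164162 = -164169$)
$Y - E{\left(\frac{1}{-682 + 701},-295 \right)} = -164169 - \left(7 + 30 \left(-295\right)\right) = -164169 - \left(7 - 8850\right) = -164169 - -8843 = -164169 + 8843 = -155326$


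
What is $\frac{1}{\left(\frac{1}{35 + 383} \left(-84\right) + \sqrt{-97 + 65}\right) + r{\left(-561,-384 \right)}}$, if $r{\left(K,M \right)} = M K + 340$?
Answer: $\frac{4712389253}{1016763008495874} - \frac{43681 i \sqrt{2}}{508381504247937} \approx 4.6347 \cdot 10^{-6} - 1.2151 \cdot 10^{-10} i$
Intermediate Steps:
$r{\left(K,M \right)} = 340 + K M$ ($r{\left(K,M \right)} = K M + 340 = 340 + K M$)
$\frac{1}{\left(\frac{1}{35 + 383} \left(-84\right) + \sqrt{-97 + 65}\right) + r{\left(-561,-384 \right)}} = \frac{1}{\left(\frac{1}{35 + 383} \left(-84\right) + \sqrt{-97 + 65}\right) + \left(340 - -215424\right)} = \frac{1}{\left(\frac{1}{418} \left(-84\right) + \sqrt{-32}\right) + \left(340 + 215424\right)} = \frac{1}{\left(\frac{1}{418} \left(-84\right) + 4 i \sqrt{2}\right) + 215764} = \frac{1}{\left(- \frac{42}{209} + 4 i \sqrt{2}\right) + 215764} = \frac{1}{\frac{45094634}{209} + 4 i \sqrt{2}}$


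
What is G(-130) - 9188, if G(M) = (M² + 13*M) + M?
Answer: 5892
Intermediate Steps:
G(M) = M² + 14*M
G(-130) - 9188 = -130*(14 - 130) - 9188 = -130*(-116) - 9188 = 15080 - 9188 = 5892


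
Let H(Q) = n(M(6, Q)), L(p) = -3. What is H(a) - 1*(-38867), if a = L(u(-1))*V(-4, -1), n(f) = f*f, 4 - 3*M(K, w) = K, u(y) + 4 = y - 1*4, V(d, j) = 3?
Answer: 349807/9 ≈ 38867.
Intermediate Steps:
u(y) = -8 + y (u(y) = -4 + (y - 1*4) = -4 + (y - 4) = -4 + (-4 + y) = -8 + y)
M(K, w) = 4/3 - K/3
n(f) = f**2
a = -9 (a = -3*3 = -9)
H(Q) = 4/9 (H(Q) = (4/3 - 1/3*6)**2 = (4/3 - 2)**2 = (-2/3)**2 = 4/9)
H(a) - 1*(-38867) = 4/9 - 1*(-38867) = 4/9 + 38867 = 349807/9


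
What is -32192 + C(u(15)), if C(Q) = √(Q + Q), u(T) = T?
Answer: -32192 + √30 ≈ -32187.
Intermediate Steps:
C(Q) = √2*√Q (C(Q) = √(2*Q) = √2*√Q)
-32192 + C(u(15)) = -32192 + √2*√15 = -32192 + √30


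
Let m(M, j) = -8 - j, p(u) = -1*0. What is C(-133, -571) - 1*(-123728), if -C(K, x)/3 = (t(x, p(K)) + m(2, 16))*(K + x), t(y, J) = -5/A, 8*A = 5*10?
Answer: 356752/5 ≈ 71350.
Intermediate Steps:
p(u) = 0
A = 25/4 (A = (5*10)/8 = (⅛)*50 = 25/4 ≈ 6.2500)
t(y, J) = -⅘ (t(y, J) = -5/25/4 = -5*4/25 = -⅘)
C(K, x) = 372*K/5 + 372*x/5 (C(K, x) = -3*(-⅘ + (-8 - 1*16))*(K + x) = -3*(-⅘ + (-8 - 16))*(K + x) = -3*(-⅘ - 24)*(K + x) = -(-372)*(K + x)/5 = -3*(-124*K/5 - 124*x/5) = 372*K/5 + 372*x/5)
C(-133, -571) - 1*(-123728) = ((372/5)*(-133) + (372/5)*(-571)) - 1*(-123728) = (-49476/5 - 212412/5) + 123728 = -261888/5 + 123728 = 356752/5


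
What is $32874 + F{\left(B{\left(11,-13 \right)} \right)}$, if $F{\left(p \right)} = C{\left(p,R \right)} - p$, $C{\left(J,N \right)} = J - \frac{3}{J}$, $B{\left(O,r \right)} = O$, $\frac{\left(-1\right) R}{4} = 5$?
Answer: $\frac{361611}{11} \approx 32874.0$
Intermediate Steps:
$R = -20$ ($R = \left(-4\right) 5 = -20$)
$F{\left(p \right)} = - \frac{3}{p}$ ($F{\left(p \right)} = \left(p - \frac{3}{p}\right) - p = - \frac{3}{p}$)
$32874 + F{\left(B{\left(11,-13 \right)} \right)} = 32874 - \frac{3}{11} = \frac{361611}{11}$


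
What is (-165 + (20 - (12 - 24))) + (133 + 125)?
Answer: 125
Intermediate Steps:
(-165 + (20 - (12 - 24))) + (133 + 125) = (-165 + (20 - 1*(-12))) + 258 = (-165 + (20 + 12)) + 258 = (-165 + 32) + 258 = -133 + 258 = 125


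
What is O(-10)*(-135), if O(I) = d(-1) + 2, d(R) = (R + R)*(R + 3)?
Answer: 270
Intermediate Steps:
d(R) = 2*R*(3 + R) (d(R) = (2*R)*(3 + R) = 2*R*(3 + R))
O(I) = -2 (O(I) = 2*(-1)*(3 - 1) + 2 = 2*(-1)*2 + 2 = -4 + 2 = -2)
O(-10)*(-135) = -2*(-135) = 270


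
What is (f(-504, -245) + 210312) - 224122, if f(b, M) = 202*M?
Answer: -63300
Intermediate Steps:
(f(-504, -245) + 210312) - 224122 = (202*(-245) + 210312) - 224122 = (-49490 + 210312) - 224122 = 160822 - 224122 = -63300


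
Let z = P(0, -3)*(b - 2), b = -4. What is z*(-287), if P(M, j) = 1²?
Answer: 1722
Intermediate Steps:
P(M, j) = 1
z = -6 (z = 1*(-4 - 2) = 1*(-6) = -6)
z*(-287) = -6*(-287) = 1722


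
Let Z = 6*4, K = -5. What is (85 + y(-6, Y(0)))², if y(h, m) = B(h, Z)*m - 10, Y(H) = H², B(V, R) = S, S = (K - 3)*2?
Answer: 5625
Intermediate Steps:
Z = 24
S = -16 (S = (-5 - 3)*2 = -8*2 = -16)
B(V, R) = -16
y(h, m) = -10 - 16*m (y(h, m) = -16*m - 10 = -10 - 16*m)
(85 + y(-6, Y(0)))² = (85 + (-10 - 16*0²))² = (85 + (-10 - 16*0))² = (85 + (-10 + 0))² = (85 - 10)² = 75² = 5625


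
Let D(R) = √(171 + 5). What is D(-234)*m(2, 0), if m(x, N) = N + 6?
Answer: 24*√11 ≈ 79.599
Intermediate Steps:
m(x, N) = 6 + N
D(R) = 4*√11 (D(R) = √176 = 4*√11)
D(-234)*m(2, 0) = (4*√11)*(6 + 0) = (4*√11)*6 = 24*√11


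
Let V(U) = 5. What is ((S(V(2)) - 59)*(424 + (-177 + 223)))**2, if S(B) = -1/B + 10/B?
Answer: 722749456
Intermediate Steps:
S(B) = 9/B
((S(V(2)) - 59)*(424 + (-177 + 223)))**2 = ((9/5 - 59)*(424 + (-177 + 223)))**2 = ((9*(1/5) - 59)*(424 + 46))**2 = ((9/5 - 59)*470)**2 = (-286/5*470)**2 = (-26884)**2 = 722749456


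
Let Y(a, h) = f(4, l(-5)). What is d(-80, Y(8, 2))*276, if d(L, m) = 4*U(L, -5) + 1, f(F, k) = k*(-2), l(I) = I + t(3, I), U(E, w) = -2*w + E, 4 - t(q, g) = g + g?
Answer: -77004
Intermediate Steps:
t(q, g) = 4 - 2*g (t(q, g) = 4 - (g + g) = 4 - 2*g)
U(E, w) = E - 2*w
l(I) = 4 - I (l(I) = I + (4 - 2*I) = 4 - I)
f(F, k) = -2*k
Y(a, h) = -18 (Y(a, h) = -2*(4 - 1*(-5)) = -2*(4 + 5) = -2*9 = -18)
d(L, m) = 41 + 4*L (d(L, m) = 4*(L - 2*(-5)) + 1 = 4*(L + 10) + 1 = 4*(10 + L) + 1 = (40 + 4*L) + 1 = 41 + 4*L)
d(-80, Y(8, 2))*276 = (41 + 4*(-80))*276 = (41 - 320)*276 = -279*276 = -77004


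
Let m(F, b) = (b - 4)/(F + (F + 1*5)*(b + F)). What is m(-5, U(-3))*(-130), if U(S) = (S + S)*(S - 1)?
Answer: 520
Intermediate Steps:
U(S) = 2*S*(-1 + S) (U(S) = (2*S)*(-1 + S) = 2*S*(-1 + S))
m(F, b) = (-4 + b)/(F + (5 + F)*(F + b)) (m(F, b) = (-4 + b)/(F + (F + 5)*(F + b)) = (-4 + b)/(F + (5 + F)*(F + b)))
m(-5, U(-3))*(-130) = ((-4 + 2*(-3)*(-1 - 3))/((-5)**2 + 5*(2*(-3)*(-1 - 3)) + 6*(-5) - 10*(-3)*(-1 - 3)))*(-130) = ((-4 + 2*(-3)*(-4))/(25 + 5*(2*(-3)*(-4)) - 30 - 10*(-3)*(-4)))*(-130) = ((-4 + 24)/(25 + 5*24 - 30 - 5*24))*(-130) = (20/(25 + 120 - 30 - 120))*(-130) = (20/(-5))*(-130) = -1/5*20*(-130) = -4*(-130) = 520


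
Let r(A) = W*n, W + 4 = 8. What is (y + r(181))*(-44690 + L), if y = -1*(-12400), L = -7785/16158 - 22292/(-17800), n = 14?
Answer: -3335399310797208/5991925 ≈ -5.5665e+8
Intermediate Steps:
W = 4 (W = -4 + 8 = 4)
r(A) = 56 (r(A) = 4*14 = 56)
L = 4617107/5991925 (L = -7785*1/16158 - 22292*(-1/17800) = -2595/5386 + 5573/4450 = 4617107/5991925 ≈ 0.77055)
y = 12400
(y + r(181))*(-44690 + L) = (12400 + 56)*(-44690 + 4617107/5991925) = 12456*(-267774511143/5991925) = -3335399310797208/5991925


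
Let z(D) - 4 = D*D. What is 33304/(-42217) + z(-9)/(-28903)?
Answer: -138024851/174313993 ≈ -0.79182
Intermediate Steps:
z(D) = 4 + D² (z(D) = 4 + D*D = 4 + D²)
33304/(-42217) + z(-9)/(-28903) = 33304/(-42217) + (4 + (-9)²)/(-28903) = 33304*(-1/42217) + (4 + 81)*(-1/28903) = -33304/42217 + 85*(-1/28903) = -33304/42217 - 85/28903 = -138024851/174313993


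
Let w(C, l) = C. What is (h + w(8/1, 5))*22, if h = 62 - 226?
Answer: -3432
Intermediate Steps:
h = -164
(h + w(8/1, 5))*22 = (-164 + 8/1)*22 = (-164 + 8*1)*22 = (-164 + 8)*22 = -156*22 = -3432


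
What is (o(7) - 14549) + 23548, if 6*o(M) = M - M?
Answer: 8999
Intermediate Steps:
o(M) = 0 (o(M) = (M - M)/6 = (1/6)*0 = 0)
(o(7) - 14549) + 23548 = (0 - 14549) + 23548 = -14549 + 23548 = 8999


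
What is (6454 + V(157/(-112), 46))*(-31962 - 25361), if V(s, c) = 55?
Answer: -373115407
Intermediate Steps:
(6454 + V(157/(-112), 46))*(-31962 - 25361) = (6454 + 55)*(-31962 - 25361) = 6509*(-57323) = -373115407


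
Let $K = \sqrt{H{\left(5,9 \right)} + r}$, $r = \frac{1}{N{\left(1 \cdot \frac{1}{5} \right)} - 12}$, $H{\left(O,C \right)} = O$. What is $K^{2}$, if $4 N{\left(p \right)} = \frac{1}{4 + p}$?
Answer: $\frac{4931}{1003} \approx 4.9163$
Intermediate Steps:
$N{\left(p \right)} = \frac{1}{4 \left(4 + p\right)}$
$r = - \frac{84}{1003}$ ($r = \frac{1}{\frac{1}{4 \left(4 + 1 \cdot \frac{1}{5}\right)} - 12} = \frac{1}{\frac{1}{4 \left(4 + \frac{1}{5}\right)} - 12} = \frac{1}{\frac{1}{4 \cdot \frac{21}{5}} - 12} = \frac{1}{\frac{1}{4} \cdot \frac{5}{21} - 12} = \frac{1}{\frac{5}{84} - 12} = \frac{1}{- \frac{1003}{84}} = - \frac{84}{1003} \approx -0.083749$)
$K = \frac{\sqrt{4945793}}{1003}$ ($K = \sqrt{5 - \frac{84}{1003}} = \sqrt{\frac{4931}{1003}} = \frac{\sqrt{4945793}}{1003} \approx 2.2173$)
$K^{2} = \left(\frac{\sqrt{4945793}}{1003}\right)^{2} = \frac{4931}{1003}$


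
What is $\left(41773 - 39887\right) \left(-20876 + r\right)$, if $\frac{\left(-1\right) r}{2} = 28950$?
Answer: $-148571536$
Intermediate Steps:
$r = -57900$ ($r = \left(-2\right) 28950 = -57900$)
$\left(41773 - 39887\right) \left(-20876 + r\right) = \left(41773 - 39887\right) \left(-20876 - 57900\right) = 1886 \left(-78776\right) = -148571536$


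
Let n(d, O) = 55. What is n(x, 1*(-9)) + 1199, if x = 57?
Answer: 1254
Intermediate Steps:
n(x, 1*(-9)) + 1199 = 55 + 1199 = 1254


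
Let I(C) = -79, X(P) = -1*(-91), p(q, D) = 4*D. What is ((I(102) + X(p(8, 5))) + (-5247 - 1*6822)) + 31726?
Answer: 19669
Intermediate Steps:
X(P) = 91
((I(102) + X(p(8, 5))) + (-5247 - 1*6822)) + 31726 = ((-79 + 91) + (-5247 - 1*6822)) + 31726 = (12 + (-5247 - 6822)) + 31726 = (12 - 12069) + 31726 = -12057 + 31726 = 19669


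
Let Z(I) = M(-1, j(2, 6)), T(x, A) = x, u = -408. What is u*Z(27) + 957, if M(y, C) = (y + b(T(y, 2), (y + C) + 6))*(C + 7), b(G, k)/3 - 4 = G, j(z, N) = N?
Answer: -41475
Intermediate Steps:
b(G, k) = 12 + 3*G
M(y, C) = (7 + C)*(12 + 4*y) (M(y, C) = (y + (12 + 3*y))*(C + 7) = (12 + 4*y)*(7 + C) = (7 + C)*(12 + 4*y))
Z(I) = 104 (Z(I) = 84 + 12*6 + 28*(-1) + 4*6*(-1) = 84 + 72 - 28 - 24 = 104)
u*Z(27) + 957 = -408*104 + 957 = -42432 + 957 = -41475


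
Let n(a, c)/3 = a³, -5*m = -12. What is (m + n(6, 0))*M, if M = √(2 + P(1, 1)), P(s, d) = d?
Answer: 3252*√3/5 ≈ 1126.5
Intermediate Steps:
m = 12/5 (m = -⅕*(-12) = 12/5 ≈ 2.4000)
n(a, c) = 3*a³
M = √3 (M = √(2 + 1) = √3 ≈ 1.7320)
(m + n(6, 0))*M = (12/5 + 3*6³)*√3 = (12/5 + 3*216)*√3 = (12/5 + 648)*√3 = 3252*√3/5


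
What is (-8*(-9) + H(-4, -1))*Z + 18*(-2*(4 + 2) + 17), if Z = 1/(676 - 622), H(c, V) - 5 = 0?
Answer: 4937/54 ≈ 91.426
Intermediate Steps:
H(c, V) = 5 (H(c, V) = 5 + 0 = 5)
Z = 1/54 ≈ 0.018519
(-8*(-9) + H(-4, -1))*Z + 18*(-2*(4 + 2) + 17) = (-8*(-9) + 5)*(1/54) + 18*(-2*(4 + 2) + 17) = (72 + 5)*(1/54) + 18*(-2*6 + 17) = 77*(1/54) + 18*(-12 + 17) = 77/54 + 18*5 = 77/54 + 90 = 4937/54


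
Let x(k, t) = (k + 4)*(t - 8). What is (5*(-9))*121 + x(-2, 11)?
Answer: -5439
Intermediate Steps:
x(k, t) = (-8 + t)*(4 + k) (x(k, t) = (4 + k)*(-8 + t) = (-8 + t)*(4 + k))
(5*(-9))*121 + x(-2, 11) = (5*(-9))*121 + (-32 - 8*(-2) + 4*11 - 2*11) = -45*121 + (-32 + 16 + 44 - 22) = -5445 + 6 = -5439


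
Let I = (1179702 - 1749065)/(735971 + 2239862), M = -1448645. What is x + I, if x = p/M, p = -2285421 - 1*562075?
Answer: 7648867701033/4310925596285 ≈ 1.7743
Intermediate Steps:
p = -2847496 (p = -2285421 - 562075 = -2847496)
x = 2847496/1448645 (x = -2847496/(-1448645) = -2847496*(-1/1448645) = 2847496/1448645 ≈ 1.9656)
I = -569363/2975833 ≈ -0.19133
x + I = 2847496/1448645 - 569363/2975833 = 7648867701033/4310925596285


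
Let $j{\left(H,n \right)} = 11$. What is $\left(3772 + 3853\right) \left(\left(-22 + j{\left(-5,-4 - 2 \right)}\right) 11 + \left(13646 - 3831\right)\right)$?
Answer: $73916750$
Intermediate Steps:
$\left(3772 + 3853\right) \left(\left(-22 + j{\left(-5,-4 - 2 \right)}\right) 11 + \left(13646 - 3831\right)\right) = \left(3772 + 3853\right) \left(\left(-22 + 11\right) 11 + \left(13646 - 3831\right)\right) = 7625 \left(\left(-11\right) 11 + \left(13646 - 3831\right)\right) = 7625 \left(-121 + 9815\right) = 7625 \cdot 9694 = 73916750$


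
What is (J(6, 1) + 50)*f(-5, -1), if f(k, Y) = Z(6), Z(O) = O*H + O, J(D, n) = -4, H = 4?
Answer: 1380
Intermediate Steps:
Z(O) = 5*O (Z(O) = O*4 + O = 4*O + O = 5*O)
f(k, Y) = 30 (f(k, Y) = 5*6 = 30)
(J(6, 1) + 50)*f(-5, -1) = (-4 + 50)*30 = 46*30 = 1380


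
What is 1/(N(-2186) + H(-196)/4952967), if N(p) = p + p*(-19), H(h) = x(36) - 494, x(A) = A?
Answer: 4952967/194889345058 ≈ 2.5414e-5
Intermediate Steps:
H(h) = -458 (H(h) = 36 - 494 = -458)
N(p) = -18*p (N(p) = p - 19*p = -18*p)
1/(N(-2186) + H(-196)/4952967) = 1/(-18*(-2186) - 458/4952967) = 1/(39348 - 458*1/4952967) = 1/(39348 - 458/4952967) = 1/(194889345058/4952967) = 4952967/194889345058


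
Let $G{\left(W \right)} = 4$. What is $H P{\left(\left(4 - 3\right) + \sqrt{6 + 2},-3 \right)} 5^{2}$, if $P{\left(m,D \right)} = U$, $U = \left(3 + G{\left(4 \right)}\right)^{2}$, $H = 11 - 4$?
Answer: $8575$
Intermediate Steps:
$H = 7$ ($H = 11 - 4 = 7$)
$U = 49$ ($U = \left(3 + 4\right)^{2} = 7^{2} = 49$)
$P{\left(m,D \right)} = 49$
$H P{\left(\left(4 - 3\right) + \sqrt{6 + 2},-3 \right)} 5^{2} = 7 \cdot 49 \cdot 5^{2} = 343 \cdot 25 = 8575$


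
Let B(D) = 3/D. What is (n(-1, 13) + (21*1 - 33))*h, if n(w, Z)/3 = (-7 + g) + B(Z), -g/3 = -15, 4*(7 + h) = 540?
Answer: 170880/13 ≈ 13145.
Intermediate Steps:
h = 128 (h = -7 + (¼)*540 = -7 + 135 = 128)
g = 45 (g = -3*(-15) = 45)
n(w, Z) = 114 + 9/Z (n(w, Z) = 3*((-7 + 45) + 3/Z) = 3*(38 + 3/Z) = 114 + 9/Z)
(n(-1, 13) + (21*1 - 33))*h = ((114 + 9/13) + (21*1 - 33))*128 = ((114 + 9*(1/13)) + (21 - 33))*128 = ((114 + 9/13) - 12)*128 = (1491/13 - 12)*128 = (1335/13)*128 = 170880/13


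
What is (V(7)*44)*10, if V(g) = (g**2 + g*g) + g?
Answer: 46200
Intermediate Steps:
V(g) = g + 2*g**2 (V(g) = (g**2 + g**2) + g = 2*g**2 + g = g + 2*g**2)
(V(7)*44)*10 = ((7*(1 + 2*7))*44)*10 = ((7*(1 + 14))*44)*10 = ((7*15)*44)*10 = (105*44)*10 = 4620*10 = 46200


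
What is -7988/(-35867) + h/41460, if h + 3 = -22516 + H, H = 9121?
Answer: -24893931/247840970 ≈ -0.10044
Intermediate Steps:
h = -13398 (h = -3 + (-22516 + 9121) = -3 - 13395 = -13398)
-7988/(-35867) + h/41460 = -7988/(-35867) - 13398/41460 = -7988*(-1/35867) - 13398*1/41460 = 7988/35867 - 2233/6910 = -24893931/247840970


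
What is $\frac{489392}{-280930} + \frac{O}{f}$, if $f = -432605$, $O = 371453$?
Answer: $- \frac{6321314349}{2430634453} \approx -2.6007$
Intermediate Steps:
$\frac{489392}{-280930} + \frac{O}{f} = \frac{489392}{-280930} + \frac{371453}{-432605} = 489392 \left(- \frac{1}{280930}\right) + 371453 \left(- \frac{1}{432605}\right) = - \frac{244696}{140465} - \frac{371453}{432605} = - \frac{6321314349}{2430634453}$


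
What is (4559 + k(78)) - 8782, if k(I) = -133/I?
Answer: -329527/78 ≈ -4224.7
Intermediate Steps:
(4559 + k(78)) - 8782 = (4559 - 133/78) - 8782 = 355469/78 - 8782 = -329527/78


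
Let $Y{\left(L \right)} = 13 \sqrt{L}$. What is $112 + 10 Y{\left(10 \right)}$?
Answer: $112 + 130 \sqrt{10} \approx 523.1$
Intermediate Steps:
$112 + 10 Y{\left(10 \right)} = 112 + 10 \cdot 13 \sqrt{10} = 112 + 130 \sqrt{10}$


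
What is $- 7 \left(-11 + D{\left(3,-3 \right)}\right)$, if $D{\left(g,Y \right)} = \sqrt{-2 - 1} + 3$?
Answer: $56 - 7 i \sqrt{3} \approx 56.0 - 12.124 i$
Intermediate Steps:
$D{\left(g,Y \right)} = 3 + i \sqrt{3}$ ($D{\left(g,Y \right)} = \sqrt{-3} + 3 = i \sqrt{3} + 3 = 3 + i \sqrt{3}$)
$- 7 \left(-11 + D{\left(3,-3 \right)}\right) = - 7 \left(-11 + \left(3 + i \sqrt{3}\right)\right) = - 7 \left(-8 + i \sqrt{3}\right) = 56 - 7 i \sqrt{3}$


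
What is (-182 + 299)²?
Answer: 13689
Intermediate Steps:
(-182 + 299)² = 117² = 13689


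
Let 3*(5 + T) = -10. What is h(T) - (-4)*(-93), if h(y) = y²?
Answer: -2723/9 ≈ -302.56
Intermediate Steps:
T = -25/3 (T = -5 + (⅓)*(-10) = -5 - 10/3 = -25/3 ≈ -8.3333)
h(T) - (-4)*(-93) = (-25/3)² - (-4)*(-93) = 625/9 - 1*372 = 625/9 - 372 = -2723/9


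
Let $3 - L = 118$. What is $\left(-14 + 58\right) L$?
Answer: $-5060$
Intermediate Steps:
$L = -115$ ($L = 3 - 118 = -115$)
$\left(-14 + 58\right) L = \left(-14 + 58\right) \left(-115\right) = 44 \left(-115\right) = -5060$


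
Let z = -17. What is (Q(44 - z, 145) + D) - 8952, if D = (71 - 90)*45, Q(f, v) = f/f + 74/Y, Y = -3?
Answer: -29492/3 ≈ -9830.7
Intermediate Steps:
Q(f, v) = -71/3 (Q(f, v) = f/f + 74/(-3) = 1 + 74*(-⅓) = 1 - 74/3 = -71/3)
D = -855 (D = -19*45 = -855)
(Q(44 - z, 145) + D) - 8952 = (-71/3 - 855) - 8952 = -2636/3 - 8952 = -29492/3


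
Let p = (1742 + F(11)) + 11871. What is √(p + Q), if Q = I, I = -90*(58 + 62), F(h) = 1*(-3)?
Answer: √2810 ≈ 53.009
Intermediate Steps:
F(h) = -3
I = -10800 (I = -90*120 = -10800)
Q = -10800
p = 13610 (p = (1742 - 3) + 11871 = 1739 + 11871 = 13610)
√(p + Q) = √(13610 - 10800) = √2810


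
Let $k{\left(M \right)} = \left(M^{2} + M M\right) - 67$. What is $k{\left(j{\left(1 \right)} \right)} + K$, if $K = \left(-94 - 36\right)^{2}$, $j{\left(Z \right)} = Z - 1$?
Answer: $16833$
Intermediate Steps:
$j{\left(Z \right)} = -1 + Z$
$k{\left(M \right)} = -67 + 2 M^{2}$ ($k{\left(M \right)} = \left(M^{2} + M^{2}\right) - 67 = 2 M^{2} - 67 = -67 + 2 M^{2}$)
$K = 16900$ ($K = \left(-130\right)^{2} = 16900$)
$k{\left(j{\left(1 \right)} \right)} + K = \left(-67 + 2 \left(-1 + 1\right)^{2}\right) + 16900 = \left(-67 + 2 \cdot 0^{2}\right) + 16900 = \left(-67 + 2 \cdot 0\right) + 16900 = \left(-67 + 0\right) + 16900 = -67 + 16900 = 16833$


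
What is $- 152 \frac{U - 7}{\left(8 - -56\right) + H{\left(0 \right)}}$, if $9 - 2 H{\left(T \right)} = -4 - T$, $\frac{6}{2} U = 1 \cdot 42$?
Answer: $- \frac{2128}{141} \approx -15.092$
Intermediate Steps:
$U = 14$ ($U = \frac{1 \cdot 42}{3} = \frac{1}{3} \cdot 42 = 14$)
$H{\left(T \right)} = \frac{13}{2} + \frac{T}{2}$ ($H{\left(T \right)} = \frac{9}{2} - \frac{-4 - T}{2} = \frac{9}{2} + \left(2 + \frac{T}{2}\right) = \frac{13}{2} + \frac{T}{2}$)
$- 152 \frac{U - 7}{\left(8 - -56\right) + H{\left(0 \right)}} = - 152 \frac{14 - 7}{\left(8 - -56\right) + \left(\frac{13}{2} + \frac{1}{2} \cdot 0\right)} = - 152 \frac{7}{\left(8 + 56\right) + \left(\frac{13}{2} + 0\right)} = - 152 \frac{7}{64 + \frac{13}{2}} = - 152 \frac{7}{\frac{141}{2}} = - 152 \cdot 7 \cdot \frac{2}{141} = \left(-152\right) \frac{14}{141} = - \frac{2128}{141}$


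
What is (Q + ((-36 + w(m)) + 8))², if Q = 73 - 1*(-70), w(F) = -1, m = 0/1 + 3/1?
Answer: 12996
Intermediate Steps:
m = 3 (m = 0*1 + 3*1 = 0 + 3 = 3)
Q = 143 (Q = 73 + 70 = 143)
(Q + ((-36 + w(m)) + 8))² = (143 + ((-36 - 1) + 8))² = (143 + (-37 + 8))² = (143 - 29)² = 114² = 12996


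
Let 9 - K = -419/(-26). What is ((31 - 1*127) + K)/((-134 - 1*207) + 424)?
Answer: -2681/2158 ≈ -1.2424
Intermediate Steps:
K = -185/26 (K = 9 - (-419)/(-26) = 9 - (-419)*(-1)/26 = 9 - 1*419/26 = 9 - 419/26 = -185/26 ≈ -7.1154)
((31 - 1*127) + K)/((-134 - 1*207) + 424) = ((31 - 1*127) - 185/26)/((-134 - 1*207) + 424) = ((31 - 127) - 185/26)/((-134 - 207) + 424) = (-96 - 185/26)/(-341 + 424) = -2681/26/83 = -2681/26*1/83 = -2681/2158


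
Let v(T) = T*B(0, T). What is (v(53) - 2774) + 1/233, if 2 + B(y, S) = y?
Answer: -671039/233 ≈ -2880.0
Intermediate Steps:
B(y, S) = -2 + y
v(T) = -2*T (v(T) = T*(-2 + 0) = T*(-2) = -2*T)
(v(53) - 2774) + 1/233 = (-2*53 - 2774) + 1/233 = (-106 - 2774) + 1/233 = -2880 + 1/233 = -671039/233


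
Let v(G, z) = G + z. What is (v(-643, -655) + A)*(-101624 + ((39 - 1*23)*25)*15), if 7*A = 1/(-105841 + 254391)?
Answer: 64533065995788/519925 ≈ 1.2412e+8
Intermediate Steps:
A = 1/1039850 (A = 1/(7*(-105841 + 254391)) = (1/7)/148550 = (1/7)*(1/148550) = 1/1039850 ≈ 9.6168e-7)
(v(-643, -655) + A)*(-101624 + ((39 - 1*23)*25)*15) = ((-643 - 655) + 1/1039850)*(-101624 + ((39 - 1*23)*25)*15) = (-1298 + 1/1039850)*(-101624 + ((39 - 23)*25)*15) = -1349725299*(-101624 + (16*25)*15)/1039850 = -1349725299*(-101624 + 400*15)/1039850 = -1349725299*(-101624 + 6000)/1039850 = -1349725299/1039850*(-95624) = 64533065995788/519925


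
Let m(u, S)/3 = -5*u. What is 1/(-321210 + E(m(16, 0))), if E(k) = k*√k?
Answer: I/(30*(-10707*I + 32*√15)) ≈ -3.1128e-6 + 3.6031e-8*I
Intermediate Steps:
m(u, S) = -15*u (m(u, S) = 3*(-5*u) = -15*u)
E(k) = k^(3/2)
1/(-321210 + E(m(16, 0))) = 1/(-321210 + (-15*16)^(3/2)) = 1/(-321210 + (-240)^(3/2)) = 1/(-321210 - 960*I*√15)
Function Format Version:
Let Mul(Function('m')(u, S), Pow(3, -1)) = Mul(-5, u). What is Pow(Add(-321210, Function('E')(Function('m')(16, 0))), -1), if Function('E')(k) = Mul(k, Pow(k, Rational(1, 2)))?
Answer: Mul(Rational(1, 30), I, Pow(Add(Mul(-10707, I), Mul(32, Pow(15, Rational(1, 2)))), -1)) ≈ Add(-3.1128e-6, Mul(3.6031e-8, I))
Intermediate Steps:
Function('m')(u, S) = Mul(-15, u) (Function('m')(u, S) = Mul(3, Mul(-5, u)) = Mul(-15, u))
Function('E')(k) = Pow(k, Rational(3, 2))
Pow(Add(-321210, Function('E')(Function('m')(16, 0))), -1) = Pow(Add(-321210, Pow(Mul(-15, 16), Rational(3, 2))), -1) = Pow(Add(-321210, Pow(-240, Rational(3, 2))), -1) = Pow(Add(-321210, Mul(-960, I, Pow(15, Rational(1, 2)))), -1)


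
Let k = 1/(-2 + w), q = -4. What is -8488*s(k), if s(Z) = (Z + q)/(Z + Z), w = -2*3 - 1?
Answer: -157028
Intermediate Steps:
w = -7 (w = -6 - 1 = -7)
k = -⅑ (k = 1/(-2 - 7) = 1/(-9) = -⅑ ≈ -0.11111)
s(Z) = (-4 + Z)/(2*Z) (s(Z) = (Z - 4)/(Z + Z) = (-4 + Z)/((2*Z)) = (-4 + Z)*(1/(2*Z)) = (-4 + Z)/(2*Z))
-8488*s(k) = -4244*(-4 - ⅑)/(-⅑) = -4244*(-9)*(-37)/9 = -8488*37/2 = -157028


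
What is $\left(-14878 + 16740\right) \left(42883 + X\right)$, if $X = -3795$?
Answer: $72781856$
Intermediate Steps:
$\left(-14878 + 16740\right) \left(42883 + X\right) = \left(-14878 + 16740\right) \left(42883 - 3795\right) = 1862 \cdot 39088 = 72781856$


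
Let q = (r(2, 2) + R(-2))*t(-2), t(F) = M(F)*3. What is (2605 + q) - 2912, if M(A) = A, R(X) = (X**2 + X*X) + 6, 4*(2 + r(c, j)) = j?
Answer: -382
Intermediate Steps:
r(c, j) = -2 + j/4
R(X) = 6 + 2*X**2 (R(X) = (X**2 + X**2) + 6 = 2*X**2 + 6 = 6 + 2*X**2)
t(F) = 3*F (t(F) = F*3 = 3*F)
q = -75 (q = ((-2 + (1/4)*2) + (6 + 2*(-2)**2))*(3*(-2)) = ((-2 + 1/2) + (6 + 2*4))*(-6) = (-3/2 + (6 + 8))*(-6) = (-3/2 + 14)*(-6) = (25/2)*(-6) = -75)
(2605 + q) - 2912 = (2605 - 75) - 2912 = 2530 - 2912 = -382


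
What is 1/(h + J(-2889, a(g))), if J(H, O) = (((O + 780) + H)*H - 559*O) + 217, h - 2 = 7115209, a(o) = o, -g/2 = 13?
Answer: 1/13297977 ≈ 7.5199e-8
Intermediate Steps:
g = -26 (g = -2*13 = -26)
h = 7115211 (h = 2 + 7115209 = 7115211)
J(H, O) = 217 - 559*O + H*(780 + H + O) (J(H, O) = (((780 + O) + H)*H - 559*O) + 217 = ((780 + H + O)*H - 559*O) + 217 = (H*(780 + H + O) - 559*O) + 217 = (-559*O + H*(780 + H + O)) + 217 = 217 - 559*O + H*(780 + H + O))
1/(h + J(-2889, a(g))) = 1/(7115211 + (217 + (-2889)² - 559*(-26) + 780*(-2889) - 2889*(-26))) = 1/(7115211 + (217 + 8346321 + 14534 - 2253420 + 75114)) = 1/(7115211 + 6182766) = 1/13297977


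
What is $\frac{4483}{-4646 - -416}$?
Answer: $- \frac{4483}{4230} \approx -1.0598$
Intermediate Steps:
$\frac{4483}{-4646 - -416} = \frac{4483}{-4646 + 416} = \frac{4483}{-4230} = 4483 \left(- \frac{1}{4230}\right) = - \frac{4483}{4230}$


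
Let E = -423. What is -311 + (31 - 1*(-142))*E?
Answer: -73490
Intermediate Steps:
-311 + (31 - 1*(-142))*E = -311 + (31 - 1*(-142))*(-423) = -311 + (31 + 142)*(-423) = -311 + 173*(-423) = -311 - 73179 = -73490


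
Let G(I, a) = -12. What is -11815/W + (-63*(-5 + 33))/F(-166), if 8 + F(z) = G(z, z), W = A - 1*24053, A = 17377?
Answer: 3003191/33380 ≈ 89.970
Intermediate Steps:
W = -6676 (W = 17377 - 1*24053 = 17377 - 24053 = -6676)
F(z) = -20 (F(z) = -8 - 12 = -20)
-11815/W + (-63*(-5 + 33))/F(-166) = -11815/(-6676) - 63*(-5 + 33)/(-20) = -11815*(-1/6676) - 63*28*(-1/20) = 11815/6676 - 1764*(-1/20) = 11815/6676 + 441/5 = 3003191/33380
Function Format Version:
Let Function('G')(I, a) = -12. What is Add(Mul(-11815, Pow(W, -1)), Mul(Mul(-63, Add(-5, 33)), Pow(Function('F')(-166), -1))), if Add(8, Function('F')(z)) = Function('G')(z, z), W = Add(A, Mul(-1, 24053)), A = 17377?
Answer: Rational(3003191, 33380) ≈ 89.970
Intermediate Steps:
W = -6676 (W = Add(17377, Mul(-1, 24053)) = Add(17377, -24053) = -6676)
Function('F')(z) = -20 (Function('F')(z) = Add(-8, -12) = -20)
Add(Mul(-11815, Pow(W, -1)), Mul(Mul(-63, Add(-5, 33)), Pow(Function('F')(-166), -1))) = Add(Mul(-11815, Pow(-6676, -1)), Mul(Mul(-63, Add(-5, 33)), Pow(-20, -1))) = Add(Mul(-11815, Rational(-1, 6676)), Mul(Mul(-63, 28), Rational(-1, 20))) = Add(Rational(11815, 6676), Mul(-1764, Rational(-1, 20))) = Add(Rational(11815, 6676), Rational(441, 5)) = Rational(3003191, 33380)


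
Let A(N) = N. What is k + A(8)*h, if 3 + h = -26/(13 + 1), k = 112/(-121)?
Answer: -33696/847 ≈ -39.783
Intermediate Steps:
k = -112/121 (k = 112*(-1/121) = -112/121 ≈ -0.92562)
h = -34/7 (h = -3 - 26/(13 + 1) = -3 - 26/14 = -3 - 26*1/14 = -3 - 13/7 = -34/7 ≈ -4.8571)
k + A(8)*h = -112/121 + 8*(-34/7) = -112/121 - 272/7 = -33696/847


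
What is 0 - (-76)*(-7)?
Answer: -532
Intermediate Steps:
0 - (-76)*(-7) = 0 - 19*28 = 0 - 532 = -532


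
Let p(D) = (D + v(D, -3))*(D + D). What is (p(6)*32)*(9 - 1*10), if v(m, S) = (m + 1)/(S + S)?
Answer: -1856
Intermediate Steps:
v(m, S) = (1 + m)/(2*S) (v(m, S) = (1 + m)/((2*S)) = (1 + m)*(1/(2*S)) = (1 + m)/(2*S))
p(D) = 2*D*(-⅙ + 5*D/6) (p(D) = (D + (½)*(1 + D)/(-3))*(D + D) = (D + (½)*(-⅓)*(1 + D))*(2*D) = (D + (-⅙ - D/6))*(2*D) = (-⅙ + 5*D/6)*(2*D) = 2*D*(-⅙ + 5*D/6))
(p(6)*32)*(9 - 1*10) = (((⅓)*6*(-1 + 5*6))*32)*(9 - 1*10) = (((⅓)*6*(-1 + 30))*32)*(9 - 10) = (((⅓)*6*29)*32)*(-1) = (58*32)*(-1) = 1856*(-1) = -1856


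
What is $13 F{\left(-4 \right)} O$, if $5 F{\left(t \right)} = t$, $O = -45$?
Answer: $468$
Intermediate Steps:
$F{\left(t \right)} = \frac{t}{5}$
$13 F{\left(-4 \right)} O = 13 \cdot \frac{1}{5} \left(-4\right) \left(-45\right) = 13 \left(- \frac{4}{5}\right) \left(-45\right) = \left(- \frac{52}{5}\right) \left(-45\right) = 468$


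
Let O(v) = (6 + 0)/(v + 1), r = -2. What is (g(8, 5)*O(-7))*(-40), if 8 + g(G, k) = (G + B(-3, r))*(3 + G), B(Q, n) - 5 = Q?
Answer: 4080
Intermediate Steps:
B(Q, n) = 5 + Q
g(G, k) = -8 + (2 + G)*(3 + G) (g(G, k) = -8 + (G + (5 - 3))*(3 + G) = -8 + (G + 2)*(3 + G) = -8 + (2 + G)*(3 + G))
O(v) = 6/(1 + v)
(g(8, 5)*O(-7))*(-40) = ((-2 + 8² + 5*8)*(6/(1 - 7)))*(-40) = ((-2 + 64 + 40)*(6/(-6)))*(-40) = (102*(6*(-⅙)))*(-40) = (102*(-1))*(-40) = -102*(-40) = 4080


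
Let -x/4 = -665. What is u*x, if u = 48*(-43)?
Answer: -5490240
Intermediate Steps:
x = 2660 (x = -4*(-665) = 2660)
u = -2064
u*x = -2064*2660 = -5490240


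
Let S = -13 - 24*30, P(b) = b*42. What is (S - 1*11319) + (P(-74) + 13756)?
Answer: -1404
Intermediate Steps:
P(b) = 42*b
S = -733 (S = -13 - 720 = -733)
(S - 1*11319) + (P(-74) + 13756) = (-733 - 1*11319) + (42*(-74) + 13756) = (-733 - 11319) + (-3108 + 13756) = -12052 + 10648 = -1404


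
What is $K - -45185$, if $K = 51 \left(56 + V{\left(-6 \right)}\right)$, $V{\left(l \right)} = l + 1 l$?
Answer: $47429$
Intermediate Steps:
$V{\left(l \right)} = 2 l$ ($V{\left(l \right)} = l + l = 2 l$)
$K = 2244$ ($K = 51 \left(56 + 2 \left(-6\right)\right) = 51 \left(56 - 12\right) = 51 \cdot 44 = 2244$)
$K - -45185 = 2244 - -45185 = 2244 + 45185 = 47429$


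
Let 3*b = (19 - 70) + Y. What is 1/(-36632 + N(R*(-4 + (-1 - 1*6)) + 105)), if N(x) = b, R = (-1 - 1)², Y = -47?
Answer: -3/109994 ≈ -2.7274e-5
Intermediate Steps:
R = 4 (R = (-2)² = 4)
b = -98/3 (b = ((19 - 70) - 47)/3 = (-51 - 47)/3 = (⅓)*(-98) = -98/3 ≈ -32.667)
N(x) = -98/3
1/(-36632 + N(R*(-4 + (-1 - 1*6)) + 105)) = 1/(-36632 - 98/3) = 1/(-109994/3) = -3/109994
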